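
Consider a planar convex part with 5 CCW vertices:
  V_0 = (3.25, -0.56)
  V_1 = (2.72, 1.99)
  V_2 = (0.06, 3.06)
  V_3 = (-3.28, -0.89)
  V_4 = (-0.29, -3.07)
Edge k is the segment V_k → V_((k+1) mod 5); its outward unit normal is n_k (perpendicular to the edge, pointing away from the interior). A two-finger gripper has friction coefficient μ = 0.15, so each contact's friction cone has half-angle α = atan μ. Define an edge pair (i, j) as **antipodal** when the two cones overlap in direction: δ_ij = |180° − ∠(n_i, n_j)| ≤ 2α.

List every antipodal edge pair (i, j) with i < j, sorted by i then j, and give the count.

count = 2; pairs: (1,3), (2,4)

α = atan 0.15 = 8.53°;  2α = 17.06°
n_0 = (+0.9791, +0.2035)
n_1 = (+0.3732, +0.9278)
n_2 = (-0.7636, +0.6457)
n_3 = (-0.5891, -0.8080)
n_4 = (+0.5784, -0.8158)
  (0,1): δ = 123.65°  ·
  (0,2): δ = 51.96°  ·
  (0,3): δ = 42.16°  ·
  (0,4): δ = 113.60°  ·
  (1,2): δ = 108.30°  ·
  (1,3): δ = 14.18°  ✓
  (1,4): δ = 57.25°  ·
  (2,3): δ = 85.88°  ·
  (2,4): δ = 14.45°  ✓
  (3,4): δ = 108.57°  ·
antipodal pairs: 2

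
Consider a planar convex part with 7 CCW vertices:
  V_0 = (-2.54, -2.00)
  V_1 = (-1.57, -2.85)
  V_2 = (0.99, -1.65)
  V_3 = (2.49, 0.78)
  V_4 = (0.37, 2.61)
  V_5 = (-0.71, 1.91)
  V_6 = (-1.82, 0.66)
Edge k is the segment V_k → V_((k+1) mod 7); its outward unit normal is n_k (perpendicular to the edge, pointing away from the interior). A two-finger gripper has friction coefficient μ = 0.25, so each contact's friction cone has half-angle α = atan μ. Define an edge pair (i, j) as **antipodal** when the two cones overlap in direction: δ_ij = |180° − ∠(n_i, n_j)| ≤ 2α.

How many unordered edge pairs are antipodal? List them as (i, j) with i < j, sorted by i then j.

α = atan 0.25 = 14.04°;  2α = 28.07°
n_0 = (-0.6591, -0.7521)
n_1 = (+0.4244, -0.9055)
n_2 = (+0.8509, -0.5253)
n_3 = (+0.6534, +0.7570)
n_4 = (-0.5439, +0.8392)
n_5 = (-0.7477, +0.6640)
n_6 = (-0.9653, +0.2613)
  (0,1): δ = 113.66°  ·
  (0,2): δ = 80.46°  ·
  (0,3): δ = 0.43°  ✓
  (0,4): δ = 74.18°  ·
  (0,5): δ = 89.62°  ·
  (0,6): δ = 116.08°  ·
  (1,2): δ = 146.80°  ·
  (1,3): δ = 65.92°  ·
  (1,4): δ = 7.83°  ✓
  (1,5): δ = 23.28°  ✓
  (1,6): δ = 49.74°  ·
  (2,3): δ = 99.11°  ·
  (2,4): δ = 25.36°  ✓
  (2,5): δ = 9.92°  ✓
  (2,6): δ = 16.54°  ✓
  (3,4): δ = 106.25°  ·
  (3,5): δ = 90.80°  ·
  (3,6): δ = 64.34°  ·
  (4,5): δ = 164.55°  ·
  (4,6): δ = 138.09°  ·
  (5,6): δ = 153.54°  ·
antipodal pairs: 6

count = 6; pairs: (0,3), (1,4), (1,5), (2,4), (2,5), (2,6)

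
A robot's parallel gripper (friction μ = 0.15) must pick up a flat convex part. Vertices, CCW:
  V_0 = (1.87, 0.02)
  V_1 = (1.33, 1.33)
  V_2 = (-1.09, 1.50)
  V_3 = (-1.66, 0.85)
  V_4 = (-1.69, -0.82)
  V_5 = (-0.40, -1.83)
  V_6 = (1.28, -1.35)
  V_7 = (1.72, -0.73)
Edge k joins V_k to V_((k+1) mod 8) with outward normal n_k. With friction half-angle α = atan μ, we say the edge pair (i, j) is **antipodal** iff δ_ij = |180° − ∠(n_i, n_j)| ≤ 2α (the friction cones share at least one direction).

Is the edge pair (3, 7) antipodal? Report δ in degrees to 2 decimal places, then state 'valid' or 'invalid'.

α = atan 0.15 = 8.53°;  2α = 17.06°
edge 3: e_3 = (-0.03, -1.67);  n_3 = (-0.9998, +0.0180)
edge 7: e_7 = (+0.15, +0.75);  n_7 = (+0.9806, -0.1961)
∠(n_3, n_7) = 169.72°
δ = |180° − 169.72°| = 10.28°
10.28° ≤ 2α = 17.06°  →  valid

δ = 10.28°, valid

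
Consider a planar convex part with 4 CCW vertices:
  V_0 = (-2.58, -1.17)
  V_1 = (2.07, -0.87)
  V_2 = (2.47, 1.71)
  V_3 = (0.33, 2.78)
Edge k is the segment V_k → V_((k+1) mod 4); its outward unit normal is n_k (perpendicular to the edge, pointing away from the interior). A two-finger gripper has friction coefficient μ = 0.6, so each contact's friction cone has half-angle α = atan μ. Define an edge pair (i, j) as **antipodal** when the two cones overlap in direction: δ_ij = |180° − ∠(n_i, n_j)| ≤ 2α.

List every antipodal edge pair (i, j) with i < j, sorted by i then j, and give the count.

count = 3; pairs: (0,2), (0,3), (1,3)

α = atan 0.6 = 30.96°;  2α = 61.93°
n_0 = (+0.0644, -0.9979)
n_1 = (+0.9882, -0.1532)
n_2 = (+0.4472, +0.8944)
n_3 = (-0.8051, +0.5931)
  (0,1): δ = 102.50°  ·
  (0,2): δ = 30.26°  ✓
  (0,3): δ = 49.93°  ✓
  (1,2): δ = 107.75°  ·
  (1,3): δ = 27.57°  ✓
  (2,3): δ = 99.81°  ·
antipodal pairs: 3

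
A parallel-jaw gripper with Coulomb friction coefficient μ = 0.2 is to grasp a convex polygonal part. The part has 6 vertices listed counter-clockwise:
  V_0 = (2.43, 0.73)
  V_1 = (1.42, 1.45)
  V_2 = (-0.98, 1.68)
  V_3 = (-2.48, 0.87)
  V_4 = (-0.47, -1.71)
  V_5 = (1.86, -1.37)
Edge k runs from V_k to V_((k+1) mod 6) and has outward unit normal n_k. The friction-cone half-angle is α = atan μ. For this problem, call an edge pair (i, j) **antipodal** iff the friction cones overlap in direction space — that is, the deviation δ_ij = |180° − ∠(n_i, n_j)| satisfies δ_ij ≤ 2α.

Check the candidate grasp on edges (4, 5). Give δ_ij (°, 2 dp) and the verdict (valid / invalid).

α = atan 0.2 = 11.31°;  2α = 22.62°
edge 4: e_4 = (+2.33, +0.34);  n_4 = (+0.1444, -0.9895)
edge 5: e_5 = (+0.57, +2.10);  n_5 = (+0.9651, -0.2620)
∠(n_4, n_5) = 66.51°
δ = |180° − 66.51°| = 113.49°
113.49° > 2α = 22.62°  →  invalid

δ = 113.49°, invalid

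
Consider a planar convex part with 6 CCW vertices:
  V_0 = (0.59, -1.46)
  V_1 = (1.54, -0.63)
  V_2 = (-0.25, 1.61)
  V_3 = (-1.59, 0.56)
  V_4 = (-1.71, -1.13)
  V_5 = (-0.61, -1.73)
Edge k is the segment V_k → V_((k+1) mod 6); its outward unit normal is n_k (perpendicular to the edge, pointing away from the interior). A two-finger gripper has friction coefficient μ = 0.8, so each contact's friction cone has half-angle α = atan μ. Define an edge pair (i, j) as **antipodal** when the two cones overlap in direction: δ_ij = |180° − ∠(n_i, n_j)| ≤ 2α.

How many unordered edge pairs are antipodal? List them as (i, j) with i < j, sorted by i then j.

count = 8; pairs: (0,2), (0,3), (1,3), (1,4), (1,5), (2,4), (2,5), (3,5)

α = atan 0.8 = 38.66°;  2α = 77.32°
n_0 = (+0.6579, -0.7531)
n_1 = (+0.7812, +0.6243)
n_2 = (-0.6168, +0.7871)
n_3 = (-0.9975, +0.0708)
n_4 = (-0.4789, -0.8779)
n_5 = (+0.2195, -0.9756)
  (0,1): δ = 92.51°  ·
  (0,2): δ = 3.06°  ✓
  (0,3): δ = 44.80°  ✓
  (0,4): δ = 110.25°  ·
  (0,5): δ = 151.54°  ·
  (1,2): δ = 90.55°  ·
  (1,3): δ = 42.69°  ✓
  (1,4): δ = 22.76°  ✓
  (1,5): δ = 64.05°  ✓
  (2,3): δ = 132.14°  ·
  (2,4): δ = 66.69°  ✓
  (2,5): δ = 25.40°  ✓
  (3,4): δ = 114.55°  ·
  (3,5): δ = 73.26°  ✓
  (4,5): δ = 138.71°  ·
antipodal pairs: 8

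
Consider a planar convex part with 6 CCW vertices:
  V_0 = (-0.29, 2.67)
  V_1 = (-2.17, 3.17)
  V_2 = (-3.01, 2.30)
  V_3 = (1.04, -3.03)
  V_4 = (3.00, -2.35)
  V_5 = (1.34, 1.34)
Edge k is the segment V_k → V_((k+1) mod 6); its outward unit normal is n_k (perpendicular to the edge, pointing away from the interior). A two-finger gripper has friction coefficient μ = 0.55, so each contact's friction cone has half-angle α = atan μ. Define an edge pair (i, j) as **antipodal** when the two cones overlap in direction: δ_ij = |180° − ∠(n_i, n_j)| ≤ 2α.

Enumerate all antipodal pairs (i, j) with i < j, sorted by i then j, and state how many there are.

α = atan 0.55 = 28.81°;  2α = 57.62°
n_0 = (+0.2570, +0.9664)
n_1 = (-0.7194, +0.6946)
n_2 = (-0.7962, -0.6050)
n_3 = (+0.3278, -0.9448)
n_4 = (+0.9120, +0.4103)
n_5 = (+0.6322, +0.7748)
  (0,1): δ = 119.10°  ·
  (0,2): δ = 37.88°  ✓
  (0,3): δ = 34.03°  ✓
  (0,4): δ = 129.11°  ·
  (0,5): δ = 155.68°  ·
  (1,2): δ = 98.78°  ·
  (1,3): δ = 26.87°  ✓
  (1,4): δ = 68.22°  ·
  (1,5): δ = 94.78°  ·
  (2,3): δ = 108.10°  ·
  (2,4): δ = 13.01°  ✓
  (2,5): δ = 13.56°  ✓
  (3,4): δ = 84.91°  ·
  (3,5): δ = 58.35°  ·
  (4,5): δ = 153.43°  ·
antipodal pairs: 5

count = 5; pairs: (0,2), (0,3), (1,3), (2,4), (2,5)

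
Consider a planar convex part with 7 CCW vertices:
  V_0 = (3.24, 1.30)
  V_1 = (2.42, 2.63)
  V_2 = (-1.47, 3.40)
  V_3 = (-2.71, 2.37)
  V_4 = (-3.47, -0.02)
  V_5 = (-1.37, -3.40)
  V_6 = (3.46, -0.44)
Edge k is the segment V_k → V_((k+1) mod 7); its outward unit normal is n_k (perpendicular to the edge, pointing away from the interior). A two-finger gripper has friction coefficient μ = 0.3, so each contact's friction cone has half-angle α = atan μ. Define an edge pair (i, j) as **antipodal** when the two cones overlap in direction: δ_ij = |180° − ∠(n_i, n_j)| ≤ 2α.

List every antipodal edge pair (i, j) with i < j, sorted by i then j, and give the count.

count = 4; pairs: (0,4), (2,5), (3,6), (4,6)

α = atan 0.3 = 16.70°;  2α = 33.40°
n_0 = (+0.8512, +0.5248)
n_1 = (+0.1942, +0.9810)
n_2 = (-0.6390, +0.7692)
n_3 = (-0.9530, +0.3030)
n_4 = (-0.8494, -0.5277)
n_5 = (+0.5225, -0.8526)
n_6 = (+0.9921, +0.1254)
  (0,1): δ = 132.85°  ·
  (0,2): δ = 81.94°  ·
  (0,3): δ = 49.30°  ·
  (0,4): δ = 0.20°  ✓
  (0,5): δ = 89.85°  ·
  (0,6): δ = 155.55°  ·
  (1,2): δ = 129.09°  ·
  (1,3): δ = 96.44°  ·
  (1,4): δ = 46.95°  ·
  (1,5): δ = 42.70°  ·
  (1,6): δ = 108.40°  ·
  (2,3): δ = 147.35°  ·
  (2,4): δ = 97.86°  ·
  (2,5): δ = 8.21°  ✓
  (2,6): δ = 57.49°  ·
  (3,4): δ = 130.51°  ·
  (3,5): δ = 40.86°  ·
  (3,6): δ = 24.85°  ✓
  (4,5): δ = 90.35°  ·
  (4,6): δ = 24.65°  ✓
  (5,6): δ = 114.30°  ·
antipodal pairs: 4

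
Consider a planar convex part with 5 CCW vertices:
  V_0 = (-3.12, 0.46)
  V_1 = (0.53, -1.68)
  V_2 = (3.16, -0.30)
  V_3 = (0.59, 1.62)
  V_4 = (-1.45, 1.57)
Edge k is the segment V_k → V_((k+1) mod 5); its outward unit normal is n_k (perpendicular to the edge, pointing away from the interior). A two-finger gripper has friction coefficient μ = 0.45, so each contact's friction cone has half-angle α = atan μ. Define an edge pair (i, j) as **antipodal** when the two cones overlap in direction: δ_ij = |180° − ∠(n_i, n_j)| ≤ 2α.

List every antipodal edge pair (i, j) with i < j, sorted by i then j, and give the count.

α = atan 0.45 = 24.23°;  2α = 48.46°
n_0 = (-0.5058, -0.8627)
n_1 = (+0.4646, -0.8855)
n_2 = (+0.5985, +0.8011)
n_3 = (-0.0245, +0.9997)
n_4 = (-0.5535, +0.8328)
  (0,1): δ = 121.93°  ·
  (0,2): δ = 6.38°  ✓
  (0,3): δ = 31.79°  ✓
  (0,4): δ = 63.99°  ·
  (1,2): δ = 64.45°  ·
  (1,3): δ = 26.28°  ✓
  (1,4): δ = 5.92°  ✓
  (2,3): δ = 141.83°  ·
  (2,4): δ = 109.63°  ·
  (3,4): δ = 147.79°  ·
antipodal pairs: 4

count = 4; pairs: (0,2), (0,3), (1,3), (1,4)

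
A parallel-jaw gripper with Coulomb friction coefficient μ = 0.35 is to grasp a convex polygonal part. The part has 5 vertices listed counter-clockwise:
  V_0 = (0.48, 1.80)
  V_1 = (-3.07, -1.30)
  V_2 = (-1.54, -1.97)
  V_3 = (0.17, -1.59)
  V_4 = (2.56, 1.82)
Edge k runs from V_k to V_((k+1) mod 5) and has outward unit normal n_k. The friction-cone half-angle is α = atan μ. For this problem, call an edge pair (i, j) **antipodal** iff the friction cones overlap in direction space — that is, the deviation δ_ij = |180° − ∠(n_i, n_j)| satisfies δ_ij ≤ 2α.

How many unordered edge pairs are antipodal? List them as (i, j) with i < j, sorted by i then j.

α = atan 0.35 = 19.29°;  2α = 38.58°
n_0 = (-0.6578, +0.7532)
n_1 = (-0.4011, -0.9160)
n_2 = (+0.2169, -0.9762)
n_3 = (+0.8189, -0.5739)
n_4 = (-0.0096, +1.0000)
  (0,1): δ = 64.78°  ·
  (0,2): δ = 28.60°  ✓
  (0,3): δ = 13.85°  ✓
  (0,4): δ = 139.42°  ·
  (1,2): δ = 143.82°  ·
  (1,3): δ = 101.38°  ·
  (1,4): δ = 24.20°  ✓
  (2,3): δ = 137.55°  ·
  (2,4): δ = 11.98°  ✓
  (3,4): δ = 54.42°  ·
antipodal pairs: 4

count = 4; pairs: (0,2), (0,3), (1,4), (2,4)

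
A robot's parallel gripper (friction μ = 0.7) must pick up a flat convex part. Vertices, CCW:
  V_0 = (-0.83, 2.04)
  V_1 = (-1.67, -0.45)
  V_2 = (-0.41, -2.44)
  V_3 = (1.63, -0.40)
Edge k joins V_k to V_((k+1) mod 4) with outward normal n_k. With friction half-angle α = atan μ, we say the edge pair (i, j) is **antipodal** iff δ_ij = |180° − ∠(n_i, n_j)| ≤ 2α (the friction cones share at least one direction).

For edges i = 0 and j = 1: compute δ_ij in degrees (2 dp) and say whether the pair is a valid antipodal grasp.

α = atan 0.7 = 34.99°;  2α = 69.98°
edge 0: e_0 = (-0.84, -2.49);  n_0 = (-0.9475, +0.3197)
edge 1: e_1 = (+1.26, -1.99);  n_1 = (-0.8449, -0.5350)
∠(n_0, n_1) = 50.98°
δ = |180° − 50.98°| = 129.02°
129.02° > 2α = 69.98°  →  invalid

δ = 129.02°, invalid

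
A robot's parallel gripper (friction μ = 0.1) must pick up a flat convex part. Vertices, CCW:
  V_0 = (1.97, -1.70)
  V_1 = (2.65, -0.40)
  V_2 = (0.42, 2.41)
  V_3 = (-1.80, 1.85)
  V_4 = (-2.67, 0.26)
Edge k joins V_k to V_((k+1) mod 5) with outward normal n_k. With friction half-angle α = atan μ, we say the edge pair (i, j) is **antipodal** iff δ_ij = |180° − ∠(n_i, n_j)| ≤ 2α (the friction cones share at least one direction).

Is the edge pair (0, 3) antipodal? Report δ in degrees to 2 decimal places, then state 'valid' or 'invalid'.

δ = 1.07°, valid

α = atan 0.1 = 5.71°;  2α = 11.42°
edge 0: e_0 = (+0.68, +1.30);  n_0 = (+0.8861, -0.4635)
edge 3: e_3 = (-0.87, -1.59);  n_3 = (-0.8773, +0.4800)
∠(n_0, n_3) = 178.93°
δ = |180° − 178.93°| = 1.07°
1.07° ≤ 2α = 11.42°  →  valid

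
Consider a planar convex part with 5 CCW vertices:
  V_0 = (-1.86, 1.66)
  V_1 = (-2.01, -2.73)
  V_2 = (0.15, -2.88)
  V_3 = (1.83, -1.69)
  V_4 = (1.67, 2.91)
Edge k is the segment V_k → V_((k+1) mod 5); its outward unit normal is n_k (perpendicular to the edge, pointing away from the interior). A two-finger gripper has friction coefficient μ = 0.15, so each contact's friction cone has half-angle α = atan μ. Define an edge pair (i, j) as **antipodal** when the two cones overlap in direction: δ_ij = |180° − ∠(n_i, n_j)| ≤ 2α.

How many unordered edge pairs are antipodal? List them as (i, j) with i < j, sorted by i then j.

count = 2; pairs: (0,3), (2,4)

α = atan 0.15 = 8.53°;  2α = 17.06°
n_0 = (-0.9994, +0.0341)
n_1 = (-0.0693, -0.9976)
n_2 = (+0.5780, -0.8160)
n_3 = (+0.9994, +0.0348)
n_4 = (-0.3338, +0.9426)
  (0,1): δ = 92.02°  ·
  (0,2): δ = 52.73°  ·
  (0,3): δ = 3.95°  ✓
  (0,4): δ = 111.46°  ·
  (1,2): δ = 140.72°  ·
  (1,3): δ = 84.04°  ·
  (1,4): δ = 23.47°  ·
  (2,3): δ = 123.32°  ·
  (2,4): δ = 15.81°  ✓
  (3,4): δ = 72.49°  ·
antipodal pairs: 2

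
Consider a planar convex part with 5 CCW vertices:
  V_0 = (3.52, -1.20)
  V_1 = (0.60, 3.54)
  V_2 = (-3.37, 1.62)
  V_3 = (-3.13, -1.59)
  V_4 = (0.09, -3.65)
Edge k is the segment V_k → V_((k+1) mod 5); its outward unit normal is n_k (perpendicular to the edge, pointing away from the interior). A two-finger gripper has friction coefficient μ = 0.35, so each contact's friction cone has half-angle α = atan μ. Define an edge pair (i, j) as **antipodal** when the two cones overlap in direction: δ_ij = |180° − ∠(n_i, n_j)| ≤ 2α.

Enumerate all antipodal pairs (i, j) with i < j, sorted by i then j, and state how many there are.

α = atan 0.35 = 19.29°;  2α = 38.58°
n_0 = (+0.8514, +0.5245)
n_1 = (-0.4354, +0.9002)
n_2 = (-0.9972, -0.0746)
n_3 = (-0.5389, -0.8424)
n_4 = (+0.5812, -0.8137)
  (0,1): δ = 95.82°  ·
  (0,2): δ = 27.36°  ✓
  (0,3): δ = 25.76°  ✓
  (0,4): δ = 93.90°  ·
  (1,2): δ = 111.53°  ·
  (1,3): δ = 58.42°  ·
  (1,4): δ = 9.73°  ✓
  (2,3): δ = 126.88°  ·
  (2,4): δ = 58.74°  ·
  (3,4): δ = 111.85°  ·
antipodal pairs: 3

count = 3; pairs: (0,2), (0,3), (1,4)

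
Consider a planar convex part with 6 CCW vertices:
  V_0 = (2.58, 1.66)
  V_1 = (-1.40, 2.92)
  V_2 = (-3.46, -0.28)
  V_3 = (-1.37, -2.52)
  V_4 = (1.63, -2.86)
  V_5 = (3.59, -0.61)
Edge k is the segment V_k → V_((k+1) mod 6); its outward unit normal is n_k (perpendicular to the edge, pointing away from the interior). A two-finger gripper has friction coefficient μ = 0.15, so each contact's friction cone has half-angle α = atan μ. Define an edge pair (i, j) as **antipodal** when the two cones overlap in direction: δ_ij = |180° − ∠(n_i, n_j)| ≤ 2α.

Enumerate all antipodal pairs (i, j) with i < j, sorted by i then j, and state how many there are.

count = 2; pairs: (0,3), (1,4)

α = atan 0.15 = 8.53°;  2α = 17.06°
n_0 = (+0.3018, +0.9534)
n_1 = (-0.8408, +0.5413)
n_2 = (-0.7312, -0.6822)
n_3 = (-0.1126, -0.9936)
n_4 = (+0.7540, -0.6568)
n_5 = (+0.9136, +0.4065)
  (0,1): δ = 105.20°  ·
  (0,2): δ = 29.42°  ·
  (0,3): δ = 11.10°  ✓
  (0,4): δ = 66.51°  ·
  (0,5): δ = 131.55°  ·
  (1,2): δ = 104.21°  ·
  (1,3): δ = 63.69°  ·
  (1,4): δ = 8.29°  ✓
  (1,5): δ = 56.76°  ·
  (2,3): δ = 139.48°  ·
  (2,4): δ = 84.08°  ·
  (2,5): δ = 19.03°  ·
  (3,4): δ = 124.59°  ·
  (3,5): δ = 59.55°  ·
  (4,5): δ = 114.95°  ·
antipodal pairs: 2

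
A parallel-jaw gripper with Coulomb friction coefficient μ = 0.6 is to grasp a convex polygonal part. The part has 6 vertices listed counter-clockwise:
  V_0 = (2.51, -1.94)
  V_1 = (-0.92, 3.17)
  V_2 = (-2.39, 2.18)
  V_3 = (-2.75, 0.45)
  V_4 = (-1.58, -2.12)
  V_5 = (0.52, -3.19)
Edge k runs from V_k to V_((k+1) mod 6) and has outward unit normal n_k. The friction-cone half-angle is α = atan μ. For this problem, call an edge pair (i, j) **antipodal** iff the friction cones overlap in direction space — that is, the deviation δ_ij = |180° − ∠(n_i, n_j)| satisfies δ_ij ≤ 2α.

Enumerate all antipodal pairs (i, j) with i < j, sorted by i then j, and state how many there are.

α = atan 0.6 = 30.96°;  2α = 61.93°
n_0 = (+0.8303, +0.5573)
n_1 = (-0.5586, +0.8294)
n_2 = (-0.9790, +0.2037)
n_3 = (-0.9101, -0.4143)
n_4 = (-0.4540, -0.8910)
n_5 = (+0.5319, -0.8468)
  (0,1): δ = 89.91°  ·
  (0,2): δ = 45.63°  ✓
  (0,3): δ = 9.39°  ✓
  (0,4): δ = 29.13°  ✓
  (0,5): δ = 88.26°  ·
  (1,2): δ = 135.71°  ·
  (1,3): δ = 99.48°  ·
  (1,4): δ = 60.96°  ✓
  (1,5): δ = 1.82°  ✓
  (2,3): δ = 143.77°  ·
  (2,4): δ = 105.24°  ·
  (2,5): δ = 46.11°  ✓
  (3,4): δ = 141.48°  ·
  (3,5): δ = 82.34°  ·
  (4,5): δ = 120.87°  ·
antipodal pairs: 6

count = 6; pairs: (0,2), (0,3), (0,4), (1,4), (1,5), (2,5)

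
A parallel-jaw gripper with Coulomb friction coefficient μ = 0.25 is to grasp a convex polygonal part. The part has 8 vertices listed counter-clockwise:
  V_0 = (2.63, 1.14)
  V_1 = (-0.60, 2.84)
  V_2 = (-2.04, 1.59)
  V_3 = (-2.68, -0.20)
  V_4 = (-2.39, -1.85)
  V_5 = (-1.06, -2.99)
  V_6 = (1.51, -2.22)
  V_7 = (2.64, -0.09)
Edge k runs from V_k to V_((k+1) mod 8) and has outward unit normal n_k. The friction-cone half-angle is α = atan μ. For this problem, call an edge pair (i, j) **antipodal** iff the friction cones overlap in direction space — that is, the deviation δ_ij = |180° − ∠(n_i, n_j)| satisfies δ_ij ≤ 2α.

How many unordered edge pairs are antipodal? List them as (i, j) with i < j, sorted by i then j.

α = atan 0.25 = 14.04°;  2α = 28.07°
n_0 = (+0.4657, +0.8849)
n_1 = (-0.6555, +0.7552)
n_2 = (-0.9416, +0.3367)
n_3 = (-0.9849, -0.1731)
n_4 = (-0.6508, -0.7593)
n_5 = (+0.2870, -0.9579)
n_6 = (+0.8834, -0.4686)
n_7 = (+1.0000, +0.0081)
  (0,1): δ = 111.28°  ·
  (0,2): δ = 81.92°  ·
  (0,3): δ = 52.27°  ·
  (0,4): δ = 12.84°  ✓
  (0,5): δ = 44.44°  ·
  (0,6): δ = 89.81°  ·
  (0,7): δ = 118.22°  ·
  (1,2): δ = 150.63°  ·
  (1,3): δ = 120.99°  ·
  (1,4): δ = 81.56°  ·
  (1,5): δ = 24.28°  ✓
  (1,6): δ = 21.09°  ✓
  (1,7): δ = 49.51°  ·
  (2,3): δ = 150.36°  ·
  (2,4): δ = 110.93°  ·
  (2,5): δ = 53.65°  ·
  (2,6): δ = 8.27°  ✓
  (2,7): δ = 20.14°  ✓
  (3,4): δ = 140.57°  ·
  (3,5): δ = 83.29°  ·
  (3,6): δ = 37.92°  ·
  (3,7): δ = 9.50°  ✓
  (4,5): δ = 122.72°  ·
  (4,6): δ = 77.35°  ·
  (4,7): δ = 48.93°  ·
  (5,6): δ = 134.63°  ·
  (5,7): δ = 106.21°  ·
  (6,7): δ = 151.59°  ·
antipodal pairs: 6

count = 6; pairs: (0,4), (1,5), (1,6), (2,6), (2,7), (3,7)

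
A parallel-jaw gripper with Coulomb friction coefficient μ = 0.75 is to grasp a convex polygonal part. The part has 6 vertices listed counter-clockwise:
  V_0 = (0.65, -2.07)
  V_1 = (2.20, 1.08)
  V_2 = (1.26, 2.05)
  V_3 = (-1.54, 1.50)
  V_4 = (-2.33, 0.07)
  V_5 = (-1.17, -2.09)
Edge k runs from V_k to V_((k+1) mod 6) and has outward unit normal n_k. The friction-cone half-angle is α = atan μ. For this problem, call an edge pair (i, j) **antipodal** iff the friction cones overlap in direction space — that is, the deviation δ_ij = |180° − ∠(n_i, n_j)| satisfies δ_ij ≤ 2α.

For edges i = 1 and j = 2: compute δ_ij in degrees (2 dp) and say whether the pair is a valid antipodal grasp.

α = atan 0.75 = 36.87°;  2α = 73.74°
edge 1: e_1 = (-0.94, +0.97);  n_1 = (+0.7181, +0.6959)
edge 2: e_2 = (-2.80, -0.55);  n_2 = (-0.1927, +0.9812)
∠(n_1, n_2) = 57.01°
δ = |180° − 57.01°| = 122.99°
122.99° > 2α = 73.74°  →  invalid

δ = 122.99°, invalid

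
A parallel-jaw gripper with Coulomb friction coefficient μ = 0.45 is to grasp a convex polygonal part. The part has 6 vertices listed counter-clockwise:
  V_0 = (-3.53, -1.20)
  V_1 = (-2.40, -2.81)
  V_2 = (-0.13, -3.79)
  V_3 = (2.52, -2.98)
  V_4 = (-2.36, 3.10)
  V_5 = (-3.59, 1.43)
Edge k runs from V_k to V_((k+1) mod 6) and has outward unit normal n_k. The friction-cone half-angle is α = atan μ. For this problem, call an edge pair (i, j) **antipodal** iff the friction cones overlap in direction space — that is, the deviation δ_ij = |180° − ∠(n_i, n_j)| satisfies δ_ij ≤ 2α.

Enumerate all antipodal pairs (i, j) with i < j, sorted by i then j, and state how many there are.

α = atan 0.45 = 24.23°;  2α = 48.46°
n_0 = (-0.8185, -0.5745)
n_1 = (-0.3964, -0.9181)
n_2 = (+0.2923, -0.9563)
n_3 = (+0.7799, +0.6259)
n_4 = (-0.8052, +0.5930)
n_5 = (-0.9997, -0.0228)
  (0,1): δ = 148.41°  ·
  (0,2): δ = 108.07°  ·
  (0,3): δ = 3.69°  ✓
  (0,4): δ = 108.56°  ·
  (0,5): δ = 146.24°  ·
  (1,2): δ = 139.65°  ·
  (1,3): δ = 27.90°  ✓
  (1,4): δ = 76.98°  ·
  (1,5): δ = 114.66°  ·
  (2,3): δ = 68.24°  ·
  (2,4): δ = 36.63°  ✓
  (2,5): δ = 74.31°  ·
  (3,4): δ = 75.12°  ·
  (3,5): δ = 37.44°  ✓
  (4,5): δ = 142.32°  ·
antipodal pairs: 4

count = 4; pairs: (0,3), (1,3), (2,4), (3,5)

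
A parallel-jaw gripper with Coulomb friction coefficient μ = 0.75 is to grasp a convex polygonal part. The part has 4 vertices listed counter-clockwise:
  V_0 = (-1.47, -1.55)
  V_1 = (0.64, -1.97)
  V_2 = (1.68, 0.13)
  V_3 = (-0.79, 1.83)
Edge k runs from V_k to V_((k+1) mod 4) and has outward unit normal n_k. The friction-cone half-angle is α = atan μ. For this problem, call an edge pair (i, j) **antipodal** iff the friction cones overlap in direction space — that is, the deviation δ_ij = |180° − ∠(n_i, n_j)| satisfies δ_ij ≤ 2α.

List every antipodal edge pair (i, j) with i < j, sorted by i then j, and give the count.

α = atan 0.75 = 36.87°;  2α = 73.74°
n_0 = (-0.1952, -0.9808)
n_1 = (+0.8961, -0.4438)
n_2 = (+0.5670, +0.8237)
n_3 = (-0.9804, +0.1972)
  (0,1): δ = 105.09°  ·
  (0,2): δ = 23.28°  ✓
  (0,3): δ = 89.88°  ·
  (1,2): δ = 98.19°  ·
  (1,3): δ = 14.97°  ✓
  (2,3): δ = 66.84°  ✓
antipodal pairs: 3

count = 3; pairs: (0,2), (1,3), (2,3)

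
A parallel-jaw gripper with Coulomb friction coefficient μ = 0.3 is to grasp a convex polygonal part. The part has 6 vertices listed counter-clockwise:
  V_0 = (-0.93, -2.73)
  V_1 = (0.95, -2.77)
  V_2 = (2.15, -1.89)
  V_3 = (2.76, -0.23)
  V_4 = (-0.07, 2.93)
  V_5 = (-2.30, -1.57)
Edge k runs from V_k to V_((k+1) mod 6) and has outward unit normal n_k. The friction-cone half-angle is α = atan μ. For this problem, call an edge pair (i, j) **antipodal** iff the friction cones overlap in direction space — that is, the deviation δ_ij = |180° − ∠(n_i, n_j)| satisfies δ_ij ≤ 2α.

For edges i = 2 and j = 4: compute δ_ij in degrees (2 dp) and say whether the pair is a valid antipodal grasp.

α = atan 0.3 = 16.70°;  2α = 33.40°
edge 2: e_2 = (+0.61, +1.66);  n_2 = (+0.9386, -0.3449)
edge 4: e_4 = (-2.23, -4.50);  n_4 = (-0.8960, +0.4440)
∠(n_2, n_4) = 173.82°
δ = |180° − 173.82°| = 6.18°
6.18° ≤ 2α = 33.40°  →  valid

δ = 6.18°, valid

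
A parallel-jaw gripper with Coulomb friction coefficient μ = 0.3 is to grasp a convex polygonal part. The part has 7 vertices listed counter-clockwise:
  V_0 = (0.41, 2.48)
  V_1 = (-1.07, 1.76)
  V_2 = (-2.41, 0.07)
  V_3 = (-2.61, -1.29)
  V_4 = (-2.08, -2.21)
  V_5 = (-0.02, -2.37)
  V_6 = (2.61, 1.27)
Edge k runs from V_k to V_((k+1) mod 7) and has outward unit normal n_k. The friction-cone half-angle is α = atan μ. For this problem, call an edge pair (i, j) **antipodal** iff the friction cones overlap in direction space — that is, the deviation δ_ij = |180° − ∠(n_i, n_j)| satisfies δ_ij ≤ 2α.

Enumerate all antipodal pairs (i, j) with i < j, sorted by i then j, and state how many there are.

count = 6; pairs: (0,4), (0,5), (1,5), (2,5), (3,6), (4,6)

α = atan 0.3 = 16.70°;  2α = 33.40°
n_0 = (-0.4375, +0.8992)
n_1 = (-0.7836, +0.6213)
n_2 = (-0.9894, +0.1455)
n_3 = (-0.8665, -0.4992)
n_4 = (-0.0774, -0.9970)
n_5 = (+0.8106, -0.5857)
n_6 = (+0.4819, +0.8762)
  (0,1): δ = 154.35°  ·
  (0,2): δ = 124.31°  ·
  (0,3): δ = 86.00°  ·
  (0,4): δ = 30.38°  ✓
  (0,5): δ = 28.21°  ✓
  (0,6): δ = 125.25°  ·
  (1,2): δ = 149.96°  ·
  (1,3): δ = 111.64°  ·
  (1,4): δ = 56.03°  ·
  (1,5): δ = 2.56°  ✓
  (1,6): δ = 99.60°  ·
  (2,3): δ = 141.69°  ·
  (2,4): δ = 86.08°  ·
  (2,5): δ = 27.48°  ✓
  (2,6): δ = 69.56°  ·
  (3,4): δ = 124.39°  ·
  (3,5): δ = 65.79°  ·
  (3,6): δ = 31.24°  ✓
  (4,5): δ = 121.41°  ·
  (4,6): δ = 24.37°  ✓
  (5,6): δ = 82.96°  ·
antipodal pairs: 6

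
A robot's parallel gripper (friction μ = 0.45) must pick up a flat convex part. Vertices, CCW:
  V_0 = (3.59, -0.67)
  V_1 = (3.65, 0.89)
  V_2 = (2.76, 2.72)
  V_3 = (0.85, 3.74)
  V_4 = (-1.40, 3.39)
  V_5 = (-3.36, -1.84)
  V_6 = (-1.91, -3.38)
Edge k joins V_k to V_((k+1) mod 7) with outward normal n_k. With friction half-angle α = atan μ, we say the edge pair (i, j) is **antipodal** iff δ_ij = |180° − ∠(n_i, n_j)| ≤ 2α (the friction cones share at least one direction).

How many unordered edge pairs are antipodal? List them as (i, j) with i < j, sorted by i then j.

α = atan 0.45 = 24.23°;  2α = 48.46°
n_0 = (+0.9993, -0.0384)
n_1 = (+0.8993, +0.4374)
n_2 = (+0.4711, +0.8821)
n_3 = (-0.1537, +0.9881)
n_4 = (-0.9364, +0.3509)
n_5 = (-0.7281, -0.6855)
n_6 = (+0.4420, -0.8970)
  (0,1): δ = 151.86°  ·
  (0,2): δ = 115.90°  ·
  (0,3): δ = 78.96°  ·
  (0,4): δ = 18.34°  ✓
  (0,5): δ = 45.48°  ✓
  (0,6): δ = 118.43°  ·
  (1,2): δ = 144.04°  ·
  (1,3): δ = 107.09°  ·
  (1,4): δ = 46.48°  ✓
  (1,5): δ = 17.34°  ✓
  (1,6): δ = 90.30°  ·
  (2,3): δ = 143.05°  ·
  (2,4): δ = 82.44°  ·
  (2,5): δ = 18.62°  ✓
  (2,6): δ = 54.33°  ·
  (3,4): δ = 119.39°  ·
  (3,5): δ = 55.57°  ·
  (3,6): δ = 17.39°  ✓
  (4,5): δ = 116.18°  ·
  (4,6): δ = 43.23°  ✓
  (5,6): δ = 107.05°  ·
antipodal pairs: 7

count = 7; pairs: (0,4), (0,5), (1,4), (1,5), (2,5), (3,6), (4,6)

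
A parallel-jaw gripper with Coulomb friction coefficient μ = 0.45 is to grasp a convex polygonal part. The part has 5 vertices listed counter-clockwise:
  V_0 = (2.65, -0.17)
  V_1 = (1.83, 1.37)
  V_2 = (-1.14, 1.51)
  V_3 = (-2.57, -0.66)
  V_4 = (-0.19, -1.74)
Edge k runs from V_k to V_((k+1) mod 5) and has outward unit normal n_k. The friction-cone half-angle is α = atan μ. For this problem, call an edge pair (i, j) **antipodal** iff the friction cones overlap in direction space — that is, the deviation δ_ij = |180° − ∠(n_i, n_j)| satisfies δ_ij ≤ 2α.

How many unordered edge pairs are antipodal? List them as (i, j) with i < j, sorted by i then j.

α = atan 0.45 = 24.23°;  2α = 48.46°
n_0 = (+0.8827, +0.4700)
n_1 = (+0.0471, +0.9989)
n_2 = (-0.8350, +0.5503)
n_3 = (-0.4132, -0.9106)
n_4 = (+0.4838, -0.8752)
  (0,1): δ = 120.73°  ·
  (0,2): δ = 61.42°  ·
  (0,3): δ = 37.56°  ✓
  (0,4): δ = 90.90°  ·
  (1,2): δ = 120.69°  ·
  (1,3): δ = 21.71°  ✓
  (1,4): δ = 31.63°  ✓
  (2,3): δ = 81.02°  ·
  (2,4): δ = 27.68°  ✓
  (3,4): δ = 126.66°  ·
antipodal pairs: 4

count = 4; pairs: (0,3), (1,3), (1,4), (2,4)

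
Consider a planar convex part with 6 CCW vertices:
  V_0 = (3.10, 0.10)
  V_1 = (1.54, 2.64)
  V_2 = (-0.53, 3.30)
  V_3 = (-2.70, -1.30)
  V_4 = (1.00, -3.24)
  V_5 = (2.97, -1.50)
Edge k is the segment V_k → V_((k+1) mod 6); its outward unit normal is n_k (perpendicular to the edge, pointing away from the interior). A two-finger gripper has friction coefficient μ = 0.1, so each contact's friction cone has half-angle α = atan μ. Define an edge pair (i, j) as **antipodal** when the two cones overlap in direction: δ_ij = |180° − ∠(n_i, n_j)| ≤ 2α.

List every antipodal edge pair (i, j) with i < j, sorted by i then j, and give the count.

count = 1; pairs: (1,3)

α = atan 0.1 = 5.71°;  2α = 11.42°
n_0 = (+0.8521, +0.5233)
n_1 = (+0.3038, +0.9527)
n_2 = (-0.9044, +0.4266)
n_3 = (-0.4644, -0.8856)
n_4 = (+0.6620, -0.7495)
n_5 = (+0.9967, -0.0810)
  (0,1): δ = 139.24°  ·
  (0,2): δ = 56.81°  ·
  (0,3): δ = 30.77°  ·
  (0,4): δ = 99.90°  ·
  (0,5): δ = 143.80°  ·
  (1,2): δ = 97.57°  ·
  (1,3): δ = 9.98°  ✓
  (1,4): δ = 59.14°  ·
  (1,5): δ = 103.04°  ·
  (2,3): δ = 92.41°  ·
  (2,4): δ = 23.29°  ·
  (2,5): δ = 20.61°  ·
  (3,4): δ = 110.88°  ·
  (3,5): δ = 66.98°  ·
  (4,5): δ = 136.10°  ·
antipodal pairs: 1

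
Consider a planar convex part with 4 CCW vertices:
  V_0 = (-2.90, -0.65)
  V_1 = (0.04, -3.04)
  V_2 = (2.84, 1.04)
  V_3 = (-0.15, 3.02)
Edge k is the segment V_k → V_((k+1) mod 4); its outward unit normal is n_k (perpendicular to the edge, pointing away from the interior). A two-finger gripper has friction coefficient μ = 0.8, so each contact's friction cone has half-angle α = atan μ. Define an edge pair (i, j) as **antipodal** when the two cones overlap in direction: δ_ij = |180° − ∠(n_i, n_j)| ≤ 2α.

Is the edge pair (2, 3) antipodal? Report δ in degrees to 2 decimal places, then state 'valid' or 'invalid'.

α = atan 0.8 = 38.66°;  2α = 77.32°
edge 2: e_2 = (-2.99, +1.98);  n_2 = (+0.5521, +0.8338)
edge 3: e_3 = (-2.75, -3.67);  n_3 = (-0.8003, +0.5997)
∠(n_2, n_3) = 86.67°
δ = |180° − 86.67°| = 93.33°
93.33° > 2α = 77.32°  →  invalid

δ = 93.33°, invalid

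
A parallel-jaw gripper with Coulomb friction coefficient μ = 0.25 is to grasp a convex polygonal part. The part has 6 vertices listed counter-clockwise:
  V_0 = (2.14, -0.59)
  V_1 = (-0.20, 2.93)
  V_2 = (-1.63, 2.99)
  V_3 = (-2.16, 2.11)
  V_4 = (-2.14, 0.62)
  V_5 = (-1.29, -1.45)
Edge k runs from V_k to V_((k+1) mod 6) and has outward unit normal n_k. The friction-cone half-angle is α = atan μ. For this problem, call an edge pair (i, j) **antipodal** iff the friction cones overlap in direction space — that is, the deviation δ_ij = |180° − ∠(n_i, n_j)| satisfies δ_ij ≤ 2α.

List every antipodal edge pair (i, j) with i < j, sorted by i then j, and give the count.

count = 2; pairs: (0,4), (1,5)

α = atan 0.25 = 14.04°;  2α = 28.07°
n_0 = (+0.8328, +0.5536)
n_1 = (+0.0419, +0.9991)
n_2 = (-0.8566, +0.5159)
n_3 = (-0.9999, -0.0134)
n_4 = (-0.9250, -0.3799)
n_5 = (+0.2432, -0.9700)
  (0,1): δ = 126.02°  ·
  (0,2): δ = 64.67°  ·
  (0,3): δ = 32.85°  ·
  (0,4): δ = 11.29°  ✓
  (0,5): δ = 70.46°  ·
  (1,2): δ = 118.66°  ·
  (1,3): δ = 86.83°  ·
  (1,4): δ = 65.27°  ·
  (1,5): δ = 16.48°  ✓
  (2,3): δ = 148.17°  ·
  (2,4): δ = 126.62°  ·
  (2,5): δ = 44.87°  ·
  (3,4): δ = 158.44°  ·
  (3,5): δ = 76.69°  ·
  (4,5): δ = 98.25°  ·
antipodal pairs: 2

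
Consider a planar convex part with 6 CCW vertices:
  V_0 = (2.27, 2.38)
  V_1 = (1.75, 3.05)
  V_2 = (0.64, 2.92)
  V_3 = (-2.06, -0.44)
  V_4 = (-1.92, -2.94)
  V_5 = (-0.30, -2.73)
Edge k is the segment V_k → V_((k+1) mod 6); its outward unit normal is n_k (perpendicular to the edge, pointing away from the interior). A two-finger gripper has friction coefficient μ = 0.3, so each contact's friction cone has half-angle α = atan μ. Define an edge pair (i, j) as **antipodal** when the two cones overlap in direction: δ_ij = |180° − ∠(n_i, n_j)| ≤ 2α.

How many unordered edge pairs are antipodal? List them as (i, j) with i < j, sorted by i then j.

α = atan 0.3 = 16.70°;  2α = 33.40°
n_0 = (+0.7900, +0.6131)
n_1 = (-0.1163, +0.9932)
n_2 = (-0.7795, +0.6264)
n_3 = (-0.9984, -0.0559)
n_4 = (+0.1286, -0.9917)
n_5 = (+0.8934, -0.4493)
  (0,1): δ = 121.14°  ·
  (0,2): δ = 76.60°  ·
  (0,3): δ = 34.61°  ·
  (0,4): δ = 59.57°  ·
  (0,5): δ = 115.48°  ·
  (1,2): δ = 135.46°  ·
  (1,3): δ = 93.47°  ·
  (1,4): δ = 0.71°  ✓
  (1,5): δ = 56.62°  ·
  (2,3): δ = 138.01°  ·
  (2,4): δ = 43.83°  ·
  (2,5): δ = 12.08°  ✓
  (3,4): δ = 85.82°  ·
  (3,5): δ = 29.90°  ✓
  (4,5): δ = 124.09°  ·
antipodal pairs: 3

count = 3; pairs: (1,4), (2,5), (3,5)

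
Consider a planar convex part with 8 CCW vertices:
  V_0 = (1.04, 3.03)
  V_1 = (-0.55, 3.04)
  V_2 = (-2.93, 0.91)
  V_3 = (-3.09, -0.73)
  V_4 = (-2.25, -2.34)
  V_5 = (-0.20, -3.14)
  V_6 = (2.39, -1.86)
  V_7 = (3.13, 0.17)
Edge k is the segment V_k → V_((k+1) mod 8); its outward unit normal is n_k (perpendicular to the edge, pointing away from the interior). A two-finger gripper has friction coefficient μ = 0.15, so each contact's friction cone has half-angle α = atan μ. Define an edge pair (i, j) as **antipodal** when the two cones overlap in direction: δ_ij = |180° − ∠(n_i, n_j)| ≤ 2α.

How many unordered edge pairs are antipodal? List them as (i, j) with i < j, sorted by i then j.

α = atan 0.15 = 8.53°;  2α = 17.06°
n_0 = (+0.0063, +1.0000)
n_1 = (-0.6669, +0.7452)
n_2 = (-0.9953, +0.0971)
n_3 = (-0.8866, -0.4626)
n_4 = (-0.3635, -0.9316)
n_5 = (+0.4431, -0.8965)
n_6 = (+0.9395, -0.3425)
n_7 = (+0.8074, +0.5900)
  (0,1): δ = 137.81°  ·
  (0,2): δ = 95.21°  ·
  (0,3): δ = 62.09°  ·
  (0,4): δ = 20.96°  ·
  (0,5): δ = 26.66°  ·
  (0,6): δ = 70.33°  ·
  (0,7): δ = 126.52°  ·
  (1,2): δ = 137.40°  ·
  (1,3): δ = 104.27°  ·
  (1,4): δ = 63.15°  ·
  (1,5): δ = 15.53°  ✓
  (1,6): δ = 28.14°  ·
  (1,7): δ = 84.33°  ·
  (2,3): δ = 146.87°  ·
  (2,4): δ = 105.75°  ·
  (2,5): δ = 58.13°  ·
  (2,6): δ = 14.46°  ✓
  (2,7): δ = 41.73°  ·
  (3,4): δ = 138.87°  ·
  (3,5): δ = 91.25°  ·
  (3,6): δ = 47.58°  ·
  (3,7): δ = 8.61°  ✓
  (4,5): δ = 132.38°  ·
  (4,6): δ = 88.71°  ·
  (4,7): δ = 32.52°  ·
  (5,6): δ = 136.33°  ·
  (5,7): δ = 80.14°  ·
  (6,7): δ = 123.81°  ·
antipodal pairs: 3

count = 3; pairs: (1,5), (2,6), (3,7)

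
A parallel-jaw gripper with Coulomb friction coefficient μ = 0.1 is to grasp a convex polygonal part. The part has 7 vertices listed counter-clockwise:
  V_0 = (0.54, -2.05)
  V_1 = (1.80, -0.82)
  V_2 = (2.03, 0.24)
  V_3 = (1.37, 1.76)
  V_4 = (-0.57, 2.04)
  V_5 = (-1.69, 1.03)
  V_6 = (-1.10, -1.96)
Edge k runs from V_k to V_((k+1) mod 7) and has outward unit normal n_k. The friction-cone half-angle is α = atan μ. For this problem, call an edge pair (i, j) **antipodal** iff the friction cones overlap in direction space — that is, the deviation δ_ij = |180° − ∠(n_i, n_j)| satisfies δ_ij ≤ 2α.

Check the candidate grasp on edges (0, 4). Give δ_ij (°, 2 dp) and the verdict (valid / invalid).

α = atan 0.1 = 5.71°;  2α = 11.42°
edge 0: e_0 = (+1.26, +1.23);  n_0 = (+0.6985, -0.7156)
edge 4: e_4 = (-1.12, -1.01);  n_4 = (-0.6697, +0.7426)
∠(n_0, n_4) = 177.73°
δ = |180° − 177.73°| = 2.27°
2.27° ≤ 2α = 11.42°  →  valid

δ = 2.27°, valid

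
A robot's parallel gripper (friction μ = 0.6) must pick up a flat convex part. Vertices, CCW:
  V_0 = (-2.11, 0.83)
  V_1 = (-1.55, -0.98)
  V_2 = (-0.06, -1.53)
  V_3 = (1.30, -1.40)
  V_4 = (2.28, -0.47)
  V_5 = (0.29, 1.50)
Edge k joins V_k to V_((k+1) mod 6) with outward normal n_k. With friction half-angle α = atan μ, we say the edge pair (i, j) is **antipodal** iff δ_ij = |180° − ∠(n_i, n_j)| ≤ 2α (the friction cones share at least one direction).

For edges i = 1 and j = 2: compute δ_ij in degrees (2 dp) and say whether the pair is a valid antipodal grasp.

δ = 154.28°, invalid

α = atan 0.6 = 30.96°;  2α = 61.93°
edge 1: e_1 = (+1.49, -0.55);  n_1 = (-0.3463, -0.9381)
edge 2: e_2 = (+1.36, +0.13);  n_2 = (+0.0952, -0.9955)
∠(n_1, n_2) = 25.72°
δ = |180° − 25.72°| = 154.28°
154.28° > 2α = 61.93°  →  invalid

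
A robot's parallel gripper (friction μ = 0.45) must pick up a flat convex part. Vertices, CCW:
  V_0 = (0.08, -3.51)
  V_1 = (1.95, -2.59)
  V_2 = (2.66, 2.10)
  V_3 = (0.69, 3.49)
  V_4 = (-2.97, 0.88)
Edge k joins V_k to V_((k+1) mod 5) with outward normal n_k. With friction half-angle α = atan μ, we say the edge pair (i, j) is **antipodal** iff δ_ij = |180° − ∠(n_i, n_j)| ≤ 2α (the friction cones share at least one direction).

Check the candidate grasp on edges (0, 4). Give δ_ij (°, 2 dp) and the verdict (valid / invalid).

δ = 98.59°, invalid

α = atan 0.45 = 24.23°;  2α = 48.46°
edge 0: e_0 = (+1.87, +0.92);  n_0 = (+0.4414, -0.8973)
edge 4: e_4 = (+3.05, -4.39);  n_4 = (-0.8212, -0.5706)
∠(n_0, n_4) = 81.41°
δ = |180° − 81.41°| = 98.59°
98.59° > 2α = 48.46°  →  invalid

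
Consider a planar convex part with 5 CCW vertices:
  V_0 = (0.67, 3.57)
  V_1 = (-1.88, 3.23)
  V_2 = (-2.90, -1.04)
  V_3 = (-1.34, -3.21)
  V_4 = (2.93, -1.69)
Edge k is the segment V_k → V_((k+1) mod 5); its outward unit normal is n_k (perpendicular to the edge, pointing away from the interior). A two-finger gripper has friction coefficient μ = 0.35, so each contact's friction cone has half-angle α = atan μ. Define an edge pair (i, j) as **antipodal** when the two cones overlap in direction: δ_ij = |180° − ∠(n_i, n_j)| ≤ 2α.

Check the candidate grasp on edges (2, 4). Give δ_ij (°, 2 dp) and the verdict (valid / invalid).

α = atan 0.35 = 19.29°;  2α = 38.58°
edge 2: e_2 = (+1.56, -2.17);  n_2 = (-0.8120, -0.5837)
edge 4: e_4 = (-2.26, +5.26);  n_4 = (+0.9188, +0.3948)
∠(n_2, n_4) = 167.54°
δ = |180° − 167.54°| = 12.46°
12.46° ≤ 2α = 38.58°  →  valid

δ = 12.46°, valid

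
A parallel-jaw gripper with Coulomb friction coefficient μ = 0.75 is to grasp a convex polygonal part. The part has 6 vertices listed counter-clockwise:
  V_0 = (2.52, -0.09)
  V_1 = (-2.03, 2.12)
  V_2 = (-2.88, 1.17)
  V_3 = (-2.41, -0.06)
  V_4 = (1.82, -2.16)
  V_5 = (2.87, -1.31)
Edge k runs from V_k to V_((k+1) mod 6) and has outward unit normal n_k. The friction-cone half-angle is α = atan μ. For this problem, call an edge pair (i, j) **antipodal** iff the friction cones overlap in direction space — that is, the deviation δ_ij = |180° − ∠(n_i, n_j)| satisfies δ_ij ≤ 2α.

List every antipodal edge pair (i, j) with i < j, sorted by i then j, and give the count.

α = atan 0.75 = 36.87°;  2α = 73.74°
n_0 = (+0.4369, +0.8995)
n_1 = (-0.7452, +0.6668)
n_2 = (-0.9341, -0.3569)
n_3 = (-0.4447, -0.8957)
n_4 = (+0.6292, -0.7772)
n_5 = (+0.9612, +0.2758)
  (0,1): δ = 105.91°  ·
  (0,2): δ = 43.18°  ✓
  (0,3): δ = 0.50°  ✓
  (0,4): δ = 64.90°  ✓
  (0,5): δ = 131.91°  ·
  (1,2): δ = 117.27°  ·
  (1,3): δ = 74.58°  ·
  (1,4): δ = 9.19°  ✓
  (1,5): δ = 57.83°  ✓
  (2,3): δ = 137.31°  ·
  (2,4): δ = 71.92°  ✓
  (2,5): δ = 4.91°  ✓
  (3,4): δ = 114.61°  ·
  (3,5): δ = 47.59°  ✓
  (4,5): δ = 112.98°  ·
antipodal pairs: 8

count = 8; pairs: (0,2), (0,3), (0,4), (1,4), (1,5), (2,4), (2,5), (3,5)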